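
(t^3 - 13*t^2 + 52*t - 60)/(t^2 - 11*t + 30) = t - 2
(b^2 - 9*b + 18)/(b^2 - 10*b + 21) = (b - 6)/(b - 7)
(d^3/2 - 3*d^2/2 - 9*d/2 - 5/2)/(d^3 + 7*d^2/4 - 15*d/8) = 4*(d^3 - 3*d^2 - 9*d - 5)/(d*(8*d^2 + 14*d - 15))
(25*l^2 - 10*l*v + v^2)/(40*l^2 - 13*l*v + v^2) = (-5*l + v)/(-8*l + v)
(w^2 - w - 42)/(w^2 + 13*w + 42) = (w - 7)/(w + 7)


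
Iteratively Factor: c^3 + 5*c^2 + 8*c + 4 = (c + 2)*(c^2 + 3*c + 2) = (c + 1)*(c + 2)*(c + 2)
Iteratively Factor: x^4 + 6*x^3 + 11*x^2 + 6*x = (x)*(x^3 + 6*x^2 + 11*x + 6) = x*(x + 1)*(x^2 + 5*x + 6) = x*(x + 1)*(x + 2)*(x + 3)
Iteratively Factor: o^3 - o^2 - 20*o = (o)*(o^2 - o - 20) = o*(o + 4)*(o - 5)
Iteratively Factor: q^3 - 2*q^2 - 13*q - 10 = (q - 5)*(q^2 + 3*q + 2) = (q - 5)*(q + 1)*(q + 2)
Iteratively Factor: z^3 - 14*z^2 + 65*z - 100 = (z - 5)*(z^2 - 9*z + 20) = (z - 5)*(z - 4)*(z - 5)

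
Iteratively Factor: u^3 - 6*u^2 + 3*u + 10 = (u + 1)*(u^2 - 7*u + 10) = (u - 2)*(u + 1)*(u - 5)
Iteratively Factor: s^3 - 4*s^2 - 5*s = (s - 5)*(s^2 + s) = (s - 5)*(s + 1)*(s)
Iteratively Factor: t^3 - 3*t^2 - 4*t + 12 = (t - 2)*(t^2 - t - 6) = (t - 2)*(t + 2)*(t - 3)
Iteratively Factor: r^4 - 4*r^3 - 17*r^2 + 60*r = (r - 5)*(r^3 + r^2 - 12*r) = (r - 5)*(r - 3)*(r^2 + 4*r) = r*(r - 5)*(r - 3)*(r + 4)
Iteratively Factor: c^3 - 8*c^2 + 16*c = (c)*(c^2 - 8*c + 16) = c*(c - 4)*(c - 4)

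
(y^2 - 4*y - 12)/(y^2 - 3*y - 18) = (y + 2)/(y + 3)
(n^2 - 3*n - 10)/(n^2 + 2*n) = (n - 5)/n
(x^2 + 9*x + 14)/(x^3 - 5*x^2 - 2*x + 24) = (x + 7)/(x^2 - 7*x + 12)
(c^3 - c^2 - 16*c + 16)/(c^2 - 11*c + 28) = (c^2 + 3*c - 4)/(c - 7)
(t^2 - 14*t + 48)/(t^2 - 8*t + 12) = (t - 8)/(t - 2)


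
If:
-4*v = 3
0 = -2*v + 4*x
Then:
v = -3/4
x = -3/8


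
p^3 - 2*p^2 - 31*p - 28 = (p - 7)*(p + 1)*(p + 4)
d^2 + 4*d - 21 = (d - 3)*(d + 7)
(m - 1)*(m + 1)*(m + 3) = m^3 + 3*m^2 - m - 3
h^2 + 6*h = h*(h + 6)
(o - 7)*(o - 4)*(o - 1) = o^3 - 12*o^2 + 39*o - 28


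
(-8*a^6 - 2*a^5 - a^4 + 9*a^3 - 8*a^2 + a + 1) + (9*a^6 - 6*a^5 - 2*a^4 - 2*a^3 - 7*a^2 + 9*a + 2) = a^6 - 8*a^5 - 3*a^4 + 7*a^3 - 15*a^2 + 10*a + 3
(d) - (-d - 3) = 2*d + 3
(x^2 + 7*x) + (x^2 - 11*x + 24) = 2*x^2 - 4*x + 24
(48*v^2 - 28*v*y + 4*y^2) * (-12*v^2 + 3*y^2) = -576*v^4 + 336*v^3*y + 96*v^2*y^2 - 84*v*y^3 + 12*y^4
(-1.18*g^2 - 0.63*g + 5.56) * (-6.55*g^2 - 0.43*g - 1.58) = 7.729*g^4 + 4.6339*g^3 - 34.2827*g^2 - 1.3954*g - 8.7848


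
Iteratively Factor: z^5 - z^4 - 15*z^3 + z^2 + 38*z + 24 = (z + 3)*(z^4 - 4*z^3 - 3*z^2 + 10*z + 8) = (z + 1)*(z + 3)*(z^3 - 5*z^2 + 2*z + 8) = (z - 2)*(z + 1)*(z + 3)*(z^2 - 3*z - 4) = (z - 2)*(z + 1)^2*(z + 3)*(z - 4)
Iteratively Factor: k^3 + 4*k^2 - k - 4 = (k + 1)*(k^2 + 3*k - 4) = (k - 1)*(k + 1)*(k + 4)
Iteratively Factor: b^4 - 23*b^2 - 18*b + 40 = (b - 5)*(b^3 + 5*b^2 + 2*b - 8) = (b - 5)*(b - 1)*(b^2 + 6*b + 8) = (b - 5)*(b - 1)*(b + 4)*(b + 2)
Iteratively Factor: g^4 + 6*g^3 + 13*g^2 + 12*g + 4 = (g + 2)*(g^3 + 4*g^2 + 5*g + 2) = (g + 2)^2*(g^2 + 2*g + 1) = (g + 1)*(g + 2)^2*(g + 1)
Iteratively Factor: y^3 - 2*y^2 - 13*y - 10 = (y + 2)*(y^2 - 4*y - 5) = (y + 1)*(y + 2)*(y - 5)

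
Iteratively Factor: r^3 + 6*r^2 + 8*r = (r + 2)*(r^2 + 4*r) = r*(r + 2)*(r + 4)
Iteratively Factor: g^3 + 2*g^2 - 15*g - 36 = (g + 3)*(g^2 - g - 12) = (g - 4)*(g + 3)*(g + 3)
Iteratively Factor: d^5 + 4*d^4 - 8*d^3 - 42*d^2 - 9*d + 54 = (d + 3)*(d^4 + d^3 - 11*d^2 - 9*d + 18) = (d - 3)*(d + 3)*(d^3 + 4*d^2 + d - 6) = (d - 3)*(d - 1)*(d + 3)*(d^2 + 5*d + 6) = (d - 3)*(d - 1)*(d + 2)*(d + 3)*(d + 3)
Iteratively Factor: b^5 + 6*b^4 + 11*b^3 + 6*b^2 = (b + 1)*(b^4 + 5*b^3 + 6*b^2) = b*(b + 1)*(b^3 + 5*b^2 + 6*b) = b*(b + 1)*(b + 2)*(b^2 + 3*b) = b^2*(b + 1)*(b + 2)*(b + 3)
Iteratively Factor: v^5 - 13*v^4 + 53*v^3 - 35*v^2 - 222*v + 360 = (v - 4)*(v^4 - 9*v^3 + 17*v^2 + 33*v - 90) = (v - 4)*(v + 2)*(v^3 - 11*v^2 + 39*v - 45) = (v - 4)*(v - 3)*(v + 2)*(v^2 - 8*v + 15) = (v - 5)*(v - 4)*(v - 3)*(v + 2)*(v - 3)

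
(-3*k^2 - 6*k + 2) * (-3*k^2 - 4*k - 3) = 9*k^4 + 30*k^3 + 27*k^2 + 10*k - 6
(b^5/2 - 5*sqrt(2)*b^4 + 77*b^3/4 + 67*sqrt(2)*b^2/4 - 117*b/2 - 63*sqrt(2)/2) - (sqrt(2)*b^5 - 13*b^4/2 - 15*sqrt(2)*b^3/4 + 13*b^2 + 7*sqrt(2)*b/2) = -sqrt(2)*b^5 + b^5/2 - 5*sqrt(2)*b^4 + 13*b^4/2 + 15*sqrt(2)*b^3/4 + 77*b^3/4 - 13*b^2 + 67*sqrt(2)*b^2/4 - 117*b/2 - 7*sqrt(2)*b/2 - 63*sqrt(2)/2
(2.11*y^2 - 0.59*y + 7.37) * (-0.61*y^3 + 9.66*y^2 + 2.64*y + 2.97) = -1.2871*y^5 + 20.7425*y^4 - 4.6247*y^3 + 75.9033*y^2 + 17.7045*y + 21.8889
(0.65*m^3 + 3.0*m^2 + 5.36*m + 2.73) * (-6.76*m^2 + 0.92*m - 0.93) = -4.394*m^5 - 19.682*m^4 - 34.0781*m^3 - 16.3136*m^2 - 2.4732*m - 2.5389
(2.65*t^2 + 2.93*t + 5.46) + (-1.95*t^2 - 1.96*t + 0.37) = 0.7*t^2 + 0.97*t + 5.83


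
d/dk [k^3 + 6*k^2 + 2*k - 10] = 3*k^2 + 12*k + 2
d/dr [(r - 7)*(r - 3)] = 2*r - 10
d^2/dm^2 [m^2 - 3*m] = 2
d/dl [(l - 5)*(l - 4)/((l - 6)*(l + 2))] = (5*l^2 - 64*l + 188)/(l^4 - 8*l^3 - 8*l^2 + 96*l + 144)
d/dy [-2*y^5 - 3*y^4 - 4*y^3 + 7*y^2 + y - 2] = -10*y^4 - 12*y^3 - 12*y^2 + 14*y + 1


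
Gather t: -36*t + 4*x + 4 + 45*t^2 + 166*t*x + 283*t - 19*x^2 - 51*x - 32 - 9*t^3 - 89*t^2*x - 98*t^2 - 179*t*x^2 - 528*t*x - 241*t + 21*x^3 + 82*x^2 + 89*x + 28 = -9*t^3 + t^2*(-89*x - 53) + t*(-179*x^2 - 362*x + 6) + 21*x^3 + 63*x^2 + 42*x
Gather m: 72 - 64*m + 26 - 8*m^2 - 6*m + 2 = -8*m^2 - 70*m + 100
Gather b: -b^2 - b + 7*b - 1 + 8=-b^2 + 6*b + 7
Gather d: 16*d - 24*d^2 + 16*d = -24*d^2 + 32*d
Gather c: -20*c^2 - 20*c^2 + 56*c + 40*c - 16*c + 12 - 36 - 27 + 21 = -40*c^2 + 80*c - 30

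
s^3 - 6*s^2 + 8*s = s*(s - 4)*(s - 2)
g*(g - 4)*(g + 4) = g^3 - 16*g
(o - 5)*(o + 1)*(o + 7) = o^3 + 3*o^2 - 33*o - 35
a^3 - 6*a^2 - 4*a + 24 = (a - 6)*(a - 2)*(a + 2)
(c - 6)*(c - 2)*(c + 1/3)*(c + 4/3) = c^4 - 19*c^3/3 - 8*c^2/9 + 148*c/9 + 16/3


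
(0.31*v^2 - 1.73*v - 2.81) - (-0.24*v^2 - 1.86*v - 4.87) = 0.55*v^2 + 0.13*v + 2.06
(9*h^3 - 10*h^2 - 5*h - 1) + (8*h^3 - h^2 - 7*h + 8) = 17*h^3 - 11*h^2 - 12*h + 7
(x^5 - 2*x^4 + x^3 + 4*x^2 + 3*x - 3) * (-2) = -2*x^5 + 4*x^4 - 2*x^3 - 8*x^2 - 6*x + 6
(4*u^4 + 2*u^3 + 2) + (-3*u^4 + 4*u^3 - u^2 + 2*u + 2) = u^4 + 6*u^3 - u^2 + 2*u + 4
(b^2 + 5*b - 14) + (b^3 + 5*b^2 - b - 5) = b^3 + 6*b^2 + 4*b - 19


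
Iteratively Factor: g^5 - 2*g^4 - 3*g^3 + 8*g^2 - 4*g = (g - 1)*(g^4 - g^3 - 4*g^2 + 4*g) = (g - 2)*(g - 1)*(g^3 + g^2 - 2*g) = (g - 2)*(g - 1)^2*(g^2 + 2*g) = (g - 2)*(g - 1)^2*(g + 2)*(g)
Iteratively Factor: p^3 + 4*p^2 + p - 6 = (p - 1)*(p^2 + 5*p + 6) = (p - 1)*(p + 3)*(p + 2)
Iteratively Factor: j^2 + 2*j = (j)*(j + 2)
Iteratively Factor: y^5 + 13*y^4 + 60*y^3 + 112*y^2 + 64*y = (y)*(y^4 + 13*y^3 + 60*y^2 + 112*y + 64) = y*(y + 1)*(y^3 + 12*y^2 + 48*y + 64) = y*(y + 1)*(y + 4)*(y^2 + 8*y + 16) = y*(y + 1)*(y + 4)^2*(y + 4)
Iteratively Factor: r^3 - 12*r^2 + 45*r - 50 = (r - 2)*(r^2 - 10*r + 25) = (r - 5)*(r - 2)*(r - 5)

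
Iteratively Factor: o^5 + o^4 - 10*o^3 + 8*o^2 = (o - 2)*(o^4 + 3*o^3 - 4*o^2) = (o - 2)*(o + 4)*(o^3 - o^2) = o*(o - 2)*(o + 4)*(o^2 - o) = o^2*(o - 2)*(o + 4)*(o - 1)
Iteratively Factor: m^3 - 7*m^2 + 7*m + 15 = (m + 1)*(m^2 - 8*m + 15) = (m - 5)*(m + 1)*(m - 3)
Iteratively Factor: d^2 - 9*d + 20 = (d - 4)*(d - 5)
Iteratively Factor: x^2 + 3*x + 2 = (x + 1)*(x + 2)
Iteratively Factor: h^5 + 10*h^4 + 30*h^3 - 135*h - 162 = (h + 3)*(h^4 + 7*h^3 + 9*h^2 - 27*h - 54) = (h + 3)^2*(h^3 + 4*h^2 - 3*h - 18) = (h + 3)^3*(h^2 + h - 6) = (h + 3)^4*(h - 2)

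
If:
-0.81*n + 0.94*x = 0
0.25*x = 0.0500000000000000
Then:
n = 0.23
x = 0.20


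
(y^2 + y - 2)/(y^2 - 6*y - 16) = (y - 1)/(y - 8)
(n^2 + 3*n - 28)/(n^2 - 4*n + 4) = (n^2 + 3*n - 28)/(n^2 - 4*n + 4)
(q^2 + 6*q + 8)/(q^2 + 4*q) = (q + 2)/q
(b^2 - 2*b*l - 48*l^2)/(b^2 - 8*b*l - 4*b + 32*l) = (b + 6*l)/(b - 4)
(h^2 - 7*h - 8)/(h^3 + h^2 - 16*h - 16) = (h - 8)/(h^2 - 16)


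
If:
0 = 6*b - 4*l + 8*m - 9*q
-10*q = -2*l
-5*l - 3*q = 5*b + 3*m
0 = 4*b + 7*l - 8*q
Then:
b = 0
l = 0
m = 0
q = 0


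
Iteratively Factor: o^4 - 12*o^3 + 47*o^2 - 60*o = (o - 3)*(o^3 - 9*o^2 + 20*o) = (o - 5)*(o - 3)*(o^2 - 4*o) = o*(o - 5)*(o - 3)*(o - 4)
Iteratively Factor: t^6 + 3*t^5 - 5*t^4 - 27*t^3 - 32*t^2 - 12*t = (t)*(t^5 + 3*t^4 - 5*t^3 - 27*t^2 - 32*t - 12) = t*(t + 1)*(t^4 + 2*t^3 - 7*t^2 - 20*t - 12) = t*(t + 1)*(t + 2)*(t^3 - 7*t - 6) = t*(t + 1)*(t + 2)^2*(t^2 - 2*t - 3) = t*(t + 1)^2*(t + 2)^2*(t - 3)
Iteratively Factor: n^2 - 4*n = (n - 4)*(n)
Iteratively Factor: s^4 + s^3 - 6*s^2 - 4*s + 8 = (s - 2)*(s^3 + 3*s^2 - 4) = (s - 2)*(s + 2)*(s^2 + s - 2) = (s - 2)*(s - 1)*(s + 2)*(s + 2)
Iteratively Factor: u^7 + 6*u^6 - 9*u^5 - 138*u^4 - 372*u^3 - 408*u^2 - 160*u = (u)*(u^6 + 6*u^5 - 9*u^4 - 138*u^3 - 372*u^2 - 408*u - 160) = u*(u + 2)*(u^5 + 4*u^4 - 17*u^3 - 104*u^2 - 164*u - 80) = u*(u - 5)*(u + 2)*(u^4 + 9*u^3 + 28*u^2 + 36*u + 16) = u*(u - 5)*(u + 2)^2*(u^3 + 7*u^2 + 14*u + 8) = u*(u - 5)*(u + 2)^3*(u^2 + 5*u + 4) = u*(u - 5)*(u + 2)^3*(u + 4)*(u + 1)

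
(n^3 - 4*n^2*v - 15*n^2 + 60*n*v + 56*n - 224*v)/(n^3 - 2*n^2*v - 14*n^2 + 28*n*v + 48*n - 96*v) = (-n^2 + 4*n*v + 7*n - 28*v)/(-n^2 + 2*n*v + 6*n - 12*v)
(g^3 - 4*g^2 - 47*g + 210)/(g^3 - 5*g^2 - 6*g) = (g^2 + 2*g - 35)/(g*(g + 1))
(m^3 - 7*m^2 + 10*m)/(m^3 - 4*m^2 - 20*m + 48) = m*(m - 5)/(m^2 - 2*m - 24)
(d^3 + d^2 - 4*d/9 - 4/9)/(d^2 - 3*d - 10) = (-d^3 - d^2 + 4*d/9 + 4/9)/(-d^2 + 3*d + 10)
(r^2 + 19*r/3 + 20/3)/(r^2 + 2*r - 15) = (r + 4/3)/(r - 3)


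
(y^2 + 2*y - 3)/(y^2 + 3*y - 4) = (y + 3)/(y + 4)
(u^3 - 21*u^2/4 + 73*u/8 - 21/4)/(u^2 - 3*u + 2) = (8*u^2 - 26*u + 21)/(8*(u - 1))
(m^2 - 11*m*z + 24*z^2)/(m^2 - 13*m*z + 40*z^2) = (-m + 3*z)/(-m + 5*z)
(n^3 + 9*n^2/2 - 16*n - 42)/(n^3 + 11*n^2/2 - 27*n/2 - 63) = (n + 2)/(n + 3)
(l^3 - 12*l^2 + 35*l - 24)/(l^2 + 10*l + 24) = (l^3 - 12*l^2 + 35*l - 24)/(l^2 + 10*l + 24)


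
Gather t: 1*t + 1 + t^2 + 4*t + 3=t^2 + 5*t + 4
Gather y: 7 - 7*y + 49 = 56 - 7*y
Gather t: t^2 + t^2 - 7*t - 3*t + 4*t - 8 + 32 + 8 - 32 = 2*t^2 - 6*t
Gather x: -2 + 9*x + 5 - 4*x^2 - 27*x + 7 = -4*x^2 - 18*x + 10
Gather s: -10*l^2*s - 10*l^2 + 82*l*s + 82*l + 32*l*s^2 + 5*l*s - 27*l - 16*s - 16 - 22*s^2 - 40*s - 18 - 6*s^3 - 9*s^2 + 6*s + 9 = -10*l^2 + 55*l - 6*s^3 + s^2*(32*l - 31) + s*(-10*l^2 + 87*l - 50) - 25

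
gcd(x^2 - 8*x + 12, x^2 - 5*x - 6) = x - 6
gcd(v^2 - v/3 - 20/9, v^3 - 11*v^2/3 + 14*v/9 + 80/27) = v - 5/3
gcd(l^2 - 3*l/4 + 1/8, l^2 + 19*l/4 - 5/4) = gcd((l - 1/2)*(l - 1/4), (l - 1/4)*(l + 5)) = l - 1/4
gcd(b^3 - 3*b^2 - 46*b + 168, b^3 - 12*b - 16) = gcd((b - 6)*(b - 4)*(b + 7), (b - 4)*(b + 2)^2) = b - 4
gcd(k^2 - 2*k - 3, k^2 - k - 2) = k + 1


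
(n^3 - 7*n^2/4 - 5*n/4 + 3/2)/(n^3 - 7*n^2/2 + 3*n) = (4*n^2 + n - 3)/(2*n*(2*n - 3))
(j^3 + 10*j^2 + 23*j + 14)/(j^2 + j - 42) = (j^2 + 3*j + 2)/(j - 6)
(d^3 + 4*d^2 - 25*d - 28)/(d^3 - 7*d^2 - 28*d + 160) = (d^2 + 8*d + 7)/(d^2 - 3*d - 40)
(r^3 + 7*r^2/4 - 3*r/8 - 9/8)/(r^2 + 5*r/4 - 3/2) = (2*r^2 + 5*r + 3)/(2*(r + 2))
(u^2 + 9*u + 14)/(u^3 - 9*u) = (u^2 + 9*u + 14)/(u*(u^2 - 9))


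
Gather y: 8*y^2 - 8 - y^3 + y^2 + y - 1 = -y^3 + 9*y^2 + y - 9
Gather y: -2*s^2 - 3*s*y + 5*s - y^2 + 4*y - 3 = -2*s^2 + 5*s - y^2 + y*(4 - 3*s) - 3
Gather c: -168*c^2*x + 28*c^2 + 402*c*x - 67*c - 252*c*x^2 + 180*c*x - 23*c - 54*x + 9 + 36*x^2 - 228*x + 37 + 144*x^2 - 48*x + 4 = c^2*(28 - 168*x) + c*(-252*x^2 + 582*x - 90) + 180*x^2 - 330*x + 50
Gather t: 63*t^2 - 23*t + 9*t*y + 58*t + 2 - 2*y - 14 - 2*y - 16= 63*t^2 + t*(9*y + 35) - 4*y - 28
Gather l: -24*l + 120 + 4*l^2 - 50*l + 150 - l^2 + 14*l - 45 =3*l^2 - 60*l + 225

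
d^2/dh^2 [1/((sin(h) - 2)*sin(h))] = 2*(-2*sin(h) + 3 + 1/sin(h) - 6/sin(h)^2 + 4/sin(h)^3)/(sin(h) - 2)^3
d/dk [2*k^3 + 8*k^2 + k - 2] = 6*k^2 + 16*k + 1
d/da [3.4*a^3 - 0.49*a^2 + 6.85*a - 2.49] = 10.2*a^2 - 0.98*a + 6.85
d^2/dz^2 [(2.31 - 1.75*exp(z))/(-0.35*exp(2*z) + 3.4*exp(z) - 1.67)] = (0.214375*exp(4*z) + 0.950599999999998*exp(3*z) + 2.10944999999999*exp(2*z) - 11.36632*exp(z) - 8.235605)*exp(z)/(0.042875*exp(6*z) - 1.2495*exp(5*z) + 12.751725*exp(4*z) - 51.2278*exp(3*z) + 60.843945*exp(2*z) - 28.44678*exp(z) + 4.657463)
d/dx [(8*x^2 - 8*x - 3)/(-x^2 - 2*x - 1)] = 2*(1 - 12*x)/(x^3 + 3*x^2 + 3*x + 1)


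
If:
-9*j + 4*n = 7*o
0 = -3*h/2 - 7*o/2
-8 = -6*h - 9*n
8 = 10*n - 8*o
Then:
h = 14/51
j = 62/153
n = 12/17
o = -2/17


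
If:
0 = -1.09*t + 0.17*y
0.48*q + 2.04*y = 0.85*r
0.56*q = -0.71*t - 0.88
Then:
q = -0.197739187418086*y - 1.57142857142857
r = 2.28833551769332*y - 0.887394957983193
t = 0.155963302752294*y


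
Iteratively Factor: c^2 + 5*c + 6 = (c + 3)*(c + 2)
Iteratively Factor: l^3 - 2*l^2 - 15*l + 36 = (l + 4)*(l^2 - 6*l + 9) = (l - 3)*(l + 4)*(l - 3)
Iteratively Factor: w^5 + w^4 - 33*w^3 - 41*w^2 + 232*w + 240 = (w + 4)*(w^4 - 3*w^3 - 21*w^2 + 43*w + 60) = (w + 4)^2*(w^3 - 7*w^2 + 7*w + 15) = (w - 5)*(w + 4)^2*(w^2 - 2*w - 3) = (w - 5)*(w + 1)*(w + 4)^2*(w - 3)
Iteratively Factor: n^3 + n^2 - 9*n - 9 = (n + 1)*(n^2 - 9) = (n - 3)*(n + 1)*(n + 3)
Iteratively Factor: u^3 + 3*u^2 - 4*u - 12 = (u + 2)*(u^2 + u - 6) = (u - 2)*(u + 2)*(u + 3)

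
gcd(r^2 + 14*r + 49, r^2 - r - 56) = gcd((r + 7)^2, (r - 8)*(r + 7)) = r + 7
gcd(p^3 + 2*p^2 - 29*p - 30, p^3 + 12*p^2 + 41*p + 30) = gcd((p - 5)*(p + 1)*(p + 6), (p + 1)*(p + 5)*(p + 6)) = p^2 + 7*p + 6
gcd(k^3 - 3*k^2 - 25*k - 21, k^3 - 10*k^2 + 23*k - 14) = k - 7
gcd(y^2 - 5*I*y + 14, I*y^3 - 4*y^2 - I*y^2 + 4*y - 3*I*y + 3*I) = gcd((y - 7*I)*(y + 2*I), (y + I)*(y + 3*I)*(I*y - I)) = 1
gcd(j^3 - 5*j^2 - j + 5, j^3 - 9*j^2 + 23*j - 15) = j^2 - 6*j + 5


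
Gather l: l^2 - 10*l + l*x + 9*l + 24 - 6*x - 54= l^2 + l*(x - 1) - 6*x - 30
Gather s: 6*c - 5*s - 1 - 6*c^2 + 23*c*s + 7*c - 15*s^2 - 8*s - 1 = -6*c^2 + 13*c - 15*s^2 + s*(23*c - 13) - 2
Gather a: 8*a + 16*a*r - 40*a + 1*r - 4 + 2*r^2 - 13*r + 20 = a*(16*r - 32) + 2*r^2 - 12*r + 16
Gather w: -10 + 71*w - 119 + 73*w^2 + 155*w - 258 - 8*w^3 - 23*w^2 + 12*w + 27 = -8*w^3 + 50*w^2 + 238*w - 360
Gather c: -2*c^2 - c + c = -2*c^2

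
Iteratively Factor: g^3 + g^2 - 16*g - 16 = (g + 1)*(g^2 - 16) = (g - 4)*(g + 1)*(g + 4)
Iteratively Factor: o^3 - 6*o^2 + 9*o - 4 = (o - 1)*(o^2 - 5*o + 4) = (o - 4)*(o - 1)*(o - 1)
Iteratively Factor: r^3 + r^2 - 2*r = (r - 1)*(r^2 + 2*r) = r*(r - 1)*(r + 2)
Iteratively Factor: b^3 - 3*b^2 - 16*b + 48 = (b + 4)*(b^2 - 7*b + 12) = (b - 3)*(b + 4)*(b - 4)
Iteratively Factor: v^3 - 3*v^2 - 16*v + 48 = (v + 4)*(v^2 - 7*v + 12) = (v - 4)*(v + 4)*(v - 3)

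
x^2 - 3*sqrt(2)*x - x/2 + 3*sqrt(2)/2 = (x - 1/2)*(x - 3*sqrt(2))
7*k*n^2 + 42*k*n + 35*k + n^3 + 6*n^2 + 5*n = (7*k + n)*(n + 1)*(n + 5)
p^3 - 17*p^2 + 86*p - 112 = (p - 8)*(p - 7)*(p - 2)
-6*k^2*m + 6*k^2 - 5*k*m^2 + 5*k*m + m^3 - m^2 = (-6*k + m)*(k + m)*(m - 1)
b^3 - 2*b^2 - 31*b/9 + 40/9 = (b - 8/3)*(b - 1)*(b + 5/3)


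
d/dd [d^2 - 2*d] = 2*d - 2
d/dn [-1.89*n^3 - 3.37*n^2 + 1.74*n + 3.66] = -5.67*n^2 - 6.74*n + 1.74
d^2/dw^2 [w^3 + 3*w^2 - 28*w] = 6*w + 6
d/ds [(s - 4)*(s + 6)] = 2*s + 2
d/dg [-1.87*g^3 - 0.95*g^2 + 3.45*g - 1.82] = -5.61*g^2 - 1.9*g + 3.45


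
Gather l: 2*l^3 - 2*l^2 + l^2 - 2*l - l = 2*l^3 - l^2 - 3*l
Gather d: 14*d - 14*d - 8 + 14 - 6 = 0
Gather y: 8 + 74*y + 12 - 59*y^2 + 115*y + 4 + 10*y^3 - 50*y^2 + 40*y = 10*y^3 - 109*y^2 + 229*y + 24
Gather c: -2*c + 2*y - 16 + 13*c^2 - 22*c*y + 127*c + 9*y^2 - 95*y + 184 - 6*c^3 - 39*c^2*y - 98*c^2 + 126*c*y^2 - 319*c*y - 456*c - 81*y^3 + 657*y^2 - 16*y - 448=-6*c^3 + c^2*(-39*y - 85) + c*(126*y^2 - 341*y - 331) - 81*y^3 + 666*y^2 - 109*y - 280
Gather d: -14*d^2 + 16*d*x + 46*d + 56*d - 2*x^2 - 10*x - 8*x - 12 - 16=-14*d^2 + d*(16*x + 102) - 2*x^2 - 18*x - 28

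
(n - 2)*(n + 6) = n^2 + 4*n - 12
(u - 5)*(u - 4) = u^2 - 9*u + 20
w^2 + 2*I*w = w*(w + 2*I)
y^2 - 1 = (y - 1)*(y + 1)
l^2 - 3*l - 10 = (l - 5)*(l + 2)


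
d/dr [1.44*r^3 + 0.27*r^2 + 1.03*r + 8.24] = 4.32*r^2 + 0.54*r + 1.03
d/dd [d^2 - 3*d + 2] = 2*d - 3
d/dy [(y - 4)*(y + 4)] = 2*y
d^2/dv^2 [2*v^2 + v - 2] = 4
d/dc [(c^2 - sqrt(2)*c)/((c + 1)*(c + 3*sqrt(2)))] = (c*(-c + sqrt(2))*(c + 1) + c*(-c + sqrt(2))*(c + 3*sqrt(2)) + (c + 1)*(c + 3*sqrt(2))*(2*c - sqrt(2)))/((c + 1)^2*(c + 3*sqrt(2))^2)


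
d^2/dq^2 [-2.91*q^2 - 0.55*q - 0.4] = -5.82000000000000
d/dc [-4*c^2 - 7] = -8*c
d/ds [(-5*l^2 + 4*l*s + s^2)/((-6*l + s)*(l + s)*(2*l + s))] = (-128*l^4 - 54*l^3*s + 11*l^2*s^2 - 8*l*s^3 - s^4)/(144*l^6 + 384*l^5*s + 328*l^4*s^2 + 72*l^3*s^3 - 23*l^2*s^4 - 6*l*s^5 + s^6)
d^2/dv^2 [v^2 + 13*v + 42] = 2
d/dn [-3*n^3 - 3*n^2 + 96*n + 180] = -9*n^2 - 6*n + 96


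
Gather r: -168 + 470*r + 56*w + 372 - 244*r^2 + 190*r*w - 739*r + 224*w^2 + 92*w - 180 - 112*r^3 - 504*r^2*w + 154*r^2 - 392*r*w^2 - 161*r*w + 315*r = -112*r^3 + r^2*(-504*w - 90) + r*(-392*w^2 + 29*w + 46) + 224*w^2 + 148*w + 24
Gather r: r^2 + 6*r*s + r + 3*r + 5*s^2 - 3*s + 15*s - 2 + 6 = r^2 + r*(6*s + 4) + 5*s^2 + 12*s + 4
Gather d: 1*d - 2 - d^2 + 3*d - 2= -d^2 + 4*d - 4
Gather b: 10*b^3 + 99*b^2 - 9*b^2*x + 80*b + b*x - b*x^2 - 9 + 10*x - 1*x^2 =10*b^3 + b^2*(99 - 9*x) + b*(-x^2 + x + 80) - x^2 + 10*x - 9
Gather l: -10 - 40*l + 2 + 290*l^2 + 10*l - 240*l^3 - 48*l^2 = -240*l^3 + 242*l^2 - 30*l - 8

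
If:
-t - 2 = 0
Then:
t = -2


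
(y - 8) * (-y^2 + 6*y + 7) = -y^3 + 14*y^2 - 41*y - 56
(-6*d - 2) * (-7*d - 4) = 42*d^2 + 38*d + 8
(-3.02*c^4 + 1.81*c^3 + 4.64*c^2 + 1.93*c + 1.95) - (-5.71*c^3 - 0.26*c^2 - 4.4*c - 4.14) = -3.02*c^4 + 7.52*c^3 + 4.9*c^2 + 6.33*c + 6.09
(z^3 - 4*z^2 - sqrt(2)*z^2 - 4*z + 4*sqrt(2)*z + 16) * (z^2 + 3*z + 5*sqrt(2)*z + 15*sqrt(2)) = z^5 - z^4 + 4*sqrt(2)*z^4 - 26*z^3 - 4*sqrt(2)*z^3 - 68*sqrt(2)*z^2 + 14*z^2 + 20*sqrt(2)*z + 168*z + 240*sqrt(2)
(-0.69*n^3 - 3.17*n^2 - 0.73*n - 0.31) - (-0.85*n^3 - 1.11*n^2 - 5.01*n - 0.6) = 0.16*n^3 - 2.06*n^2 + 4.28*n + 0.29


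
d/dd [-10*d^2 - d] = -20*d - 1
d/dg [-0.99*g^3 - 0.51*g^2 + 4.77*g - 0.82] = -2.97*g^2 - 1.02*g + 4.77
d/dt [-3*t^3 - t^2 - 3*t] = -9*t^2 - 2*t - 3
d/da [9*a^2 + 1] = 18*a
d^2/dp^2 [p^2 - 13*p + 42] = 2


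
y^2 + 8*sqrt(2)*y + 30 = (y + 3*sqrt(2))*(y + 5*sqrt(2))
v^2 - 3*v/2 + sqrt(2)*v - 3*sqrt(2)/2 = (v - 3/2)*(v + sqrt(2))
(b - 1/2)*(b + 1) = b^2 + b/2 - 1/2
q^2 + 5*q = q*(q + 5)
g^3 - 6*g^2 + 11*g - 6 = (g - 3)*(g - 2)*(g - 1)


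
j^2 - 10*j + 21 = (j - 7)*(j - 3)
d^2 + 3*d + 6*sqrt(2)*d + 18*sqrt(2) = (d + 3)*(d + 6*sqrt(2))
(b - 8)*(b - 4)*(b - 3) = b^3 - 15*b^2 + 68*b - 96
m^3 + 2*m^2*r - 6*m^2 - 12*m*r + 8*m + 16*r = (m - 4)*(m - 2)*(m + 2*r)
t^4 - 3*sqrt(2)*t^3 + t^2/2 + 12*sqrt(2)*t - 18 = (t - 2)*(t + 2)*(t - 3*sqrt(2)/2)^2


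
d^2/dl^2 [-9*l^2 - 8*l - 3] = -18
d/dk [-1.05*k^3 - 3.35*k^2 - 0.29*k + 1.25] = -3.15*k^2 - 6.7*k - 0.29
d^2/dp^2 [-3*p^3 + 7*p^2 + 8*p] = 14 - 18*p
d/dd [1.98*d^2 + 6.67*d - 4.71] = 3.96*d + 6.67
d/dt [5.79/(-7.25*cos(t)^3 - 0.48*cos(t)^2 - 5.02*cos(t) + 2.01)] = (125.9325*sin(t)^2 - 5.5584*cos(t) - 154.9983)*sin(t)/(7.25*cos(t)^3 + 0.48*cos(t)^2 + 5.02*cos(t) - 2.01)^2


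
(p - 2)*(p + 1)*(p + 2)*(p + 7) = p^4 + 8*p^3 + 3*p^2 - 32*p - 28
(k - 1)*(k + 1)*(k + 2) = k^3 + 2*k^2 - k - 2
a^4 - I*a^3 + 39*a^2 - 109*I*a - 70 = (a - 5*I)*(a - 2*I)*(a - I)*(a + 7*I)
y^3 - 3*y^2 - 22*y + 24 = (y - 6)*(y - 1)*(y + 4)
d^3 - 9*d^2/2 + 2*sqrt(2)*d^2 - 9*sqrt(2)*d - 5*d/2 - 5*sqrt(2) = (d - 5)*(d + 1/2)*(d + 2*sqrt(2))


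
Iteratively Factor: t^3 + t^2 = (t)*(t^2 + t) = t^2*(t + 1)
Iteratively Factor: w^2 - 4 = (w + 2)*(w - 2)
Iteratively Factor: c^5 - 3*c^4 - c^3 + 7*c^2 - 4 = (c + 1)*(c^4 - 4*c^3 + 3*c^2 + 4*c - 4) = (c - 1)*(c + 1)*(c^3 - 3*c^2 + 4) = (c - 1)*(c + 1)^2*(c^2 - 4*c + 4) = (c - 2)*(c - 1)*(c + 1)^2*(c - 2)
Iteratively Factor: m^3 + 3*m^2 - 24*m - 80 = (m - 5)*(m^2 + 8*m + 16) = (m - 5)*(m + 4)*(m + 4)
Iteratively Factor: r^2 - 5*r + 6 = (r - 2)*(r - 3)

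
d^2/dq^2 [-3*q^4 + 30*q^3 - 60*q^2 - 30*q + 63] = -36*q^2 + 180*q - 120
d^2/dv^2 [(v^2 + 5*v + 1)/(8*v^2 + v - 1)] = 6*(104*v^3 + 72*v^2 + 48*v + 5)/(512*v^6 + 192*v^5 - 168*v^4 - 47*v^3 + 21*v^2 + 3*v - 1)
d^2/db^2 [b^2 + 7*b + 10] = 2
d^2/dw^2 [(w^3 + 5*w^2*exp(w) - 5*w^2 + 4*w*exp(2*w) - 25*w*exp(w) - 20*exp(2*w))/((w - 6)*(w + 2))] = (5*w^6*exp(w) + 16*w^5*exp(2*w) - 65*w^5*exp(w) - 224*w^4*exp(2*w) + 170*w^4*exp(w) + 744*w^3*exp(2*w) + 390*w^3*exp(w) + 16*w^3 + 1096*w^2*exp(2*w) + 120*w^2*exp(w) - 72*w^2 - 4480*w*exp(2*w) - 4920*w*exp(w) + 864*w - 6880*exp(2*w) - 3360*exp(w) - 1440)/(w^6 - 12*w^5 + 12*w^4 + 224*w^3 - 144*w^2 - 1728*w - 1728)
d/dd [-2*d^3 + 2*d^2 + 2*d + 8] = -6*d^2 + 4*d + 2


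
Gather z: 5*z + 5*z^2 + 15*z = 5*z^2 + 20*z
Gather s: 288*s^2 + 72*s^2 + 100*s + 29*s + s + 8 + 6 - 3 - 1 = 360*s^2 + 130*s + 10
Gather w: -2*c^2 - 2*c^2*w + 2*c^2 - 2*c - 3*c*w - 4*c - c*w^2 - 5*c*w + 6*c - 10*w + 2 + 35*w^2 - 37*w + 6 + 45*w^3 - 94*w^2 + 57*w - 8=45*w^3 + w^2*(-c - 59) + w*(-2*c^2 - 8*c + 10)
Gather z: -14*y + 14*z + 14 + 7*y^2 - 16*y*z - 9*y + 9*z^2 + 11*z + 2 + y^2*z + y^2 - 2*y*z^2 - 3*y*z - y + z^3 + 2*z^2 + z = 8*y^2 - 24*y + z^3 + z^2*(11 - 2*y) + z*(y^2 - 19*y + 26) + 16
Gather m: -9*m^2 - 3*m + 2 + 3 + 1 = -9*m^2 - 3*m + 6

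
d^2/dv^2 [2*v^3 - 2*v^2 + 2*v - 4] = 12*v - 4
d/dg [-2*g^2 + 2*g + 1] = 2 - 4*g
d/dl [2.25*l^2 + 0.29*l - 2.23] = 4.5*l + 0.29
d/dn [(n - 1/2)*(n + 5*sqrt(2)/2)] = 2*n - 1/2 + 5*sqrt(2)/2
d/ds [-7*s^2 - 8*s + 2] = -14*s - 8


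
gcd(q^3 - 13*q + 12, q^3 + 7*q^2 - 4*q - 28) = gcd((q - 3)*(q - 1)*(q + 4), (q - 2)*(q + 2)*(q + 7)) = 1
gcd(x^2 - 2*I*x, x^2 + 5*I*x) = x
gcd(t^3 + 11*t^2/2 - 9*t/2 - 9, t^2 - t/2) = 1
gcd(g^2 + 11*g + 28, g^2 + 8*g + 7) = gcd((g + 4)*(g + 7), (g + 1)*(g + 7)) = g + 7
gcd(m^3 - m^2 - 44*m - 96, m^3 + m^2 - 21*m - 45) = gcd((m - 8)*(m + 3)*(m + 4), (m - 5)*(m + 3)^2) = m + 3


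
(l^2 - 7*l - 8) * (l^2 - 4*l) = l^4 - 11*l^3 + 20*l^2 + 32*l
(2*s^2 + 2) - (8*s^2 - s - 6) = -6*s^2 + s + 8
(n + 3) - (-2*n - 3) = 3*n + 6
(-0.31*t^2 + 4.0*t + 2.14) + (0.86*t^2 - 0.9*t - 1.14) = 0.55*t^2 + 3.1*t + 1.0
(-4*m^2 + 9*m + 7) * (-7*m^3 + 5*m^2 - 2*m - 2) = 28*m^5 - 83*m^4 + 4*m^3 + 25*m^2 - 32*m - 14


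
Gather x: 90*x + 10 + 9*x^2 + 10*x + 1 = 9*x^2 + 100*x + 11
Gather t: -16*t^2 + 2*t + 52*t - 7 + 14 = -16*t^2 + 54*t + 7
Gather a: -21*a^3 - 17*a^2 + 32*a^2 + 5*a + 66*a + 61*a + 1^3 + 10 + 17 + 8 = -21*a^3 + 15*a^2 + 132*a + 36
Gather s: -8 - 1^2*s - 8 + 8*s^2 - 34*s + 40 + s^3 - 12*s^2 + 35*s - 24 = s^3 - 4*s^2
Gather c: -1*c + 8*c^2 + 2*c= 8*c^2 + c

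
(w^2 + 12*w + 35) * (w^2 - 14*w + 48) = w^4 - 2*w^3 - 85*w^2 + 86*w + 1680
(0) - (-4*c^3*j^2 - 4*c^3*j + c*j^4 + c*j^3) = 4*c^3*j^2 + 4*c^3*j - c*j^4 - c*j^3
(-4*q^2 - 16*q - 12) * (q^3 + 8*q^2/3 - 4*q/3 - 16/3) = -4*q^5 - 80*q^4/3 - 148*q^3/3 + 32*q^2/3 + 304*q/3 + 64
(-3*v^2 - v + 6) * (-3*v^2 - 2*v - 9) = 9*v^4 + 9*v^3 + 11*v^2 - 3*v - 54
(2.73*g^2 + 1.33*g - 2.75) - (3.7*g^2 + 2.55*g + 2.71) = -0.97*g^2 - 1.22*g - 5.46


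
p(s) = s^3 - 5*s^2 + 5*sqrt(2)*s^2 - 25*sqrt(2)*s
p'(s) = 3*s^2 - 10*s + 10*sqrt(2)*s - 25*sqrt(2)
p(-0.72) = 26.16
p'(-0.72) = -36.78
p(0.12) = -4.21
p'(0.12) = -34.82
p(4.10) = -41.22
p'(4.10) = 32.06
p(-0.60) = 21.74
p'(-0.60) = -36.76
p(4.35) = -32.29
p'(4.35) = 39.43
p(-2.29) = 79.82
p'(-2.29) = -29.11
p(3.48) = -55.81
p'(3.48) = 15.39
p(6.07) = 85.35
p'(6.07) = 100.32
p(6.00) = 78.43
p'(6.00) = 97.50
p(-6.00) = 70.69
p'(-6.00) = 47.79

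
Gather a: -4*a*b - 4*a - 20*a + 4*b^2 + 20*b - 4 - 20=a*(-4*b - 24) + 4*b^2 + 20*b - 24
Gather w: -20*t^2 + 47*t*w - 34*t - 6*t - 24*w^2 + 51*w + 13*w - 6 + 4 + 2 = -20*t^2 - 40*t - 24*w^2 + w*(47*t + 64)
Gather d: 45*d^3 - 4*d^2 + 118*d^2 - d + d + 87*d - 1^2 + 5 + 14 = 45*d^3 + 114*d^2 + 87*d + 18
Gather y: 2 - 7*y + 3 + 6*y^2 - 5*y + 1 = 6*y^2 - 12*y + 6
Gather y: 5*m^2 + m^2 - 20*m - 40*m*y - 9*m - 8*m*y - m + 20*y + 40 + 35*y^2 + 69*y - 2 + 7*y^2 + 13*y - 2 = 6*m^2 - 30*m + 42*y^2 + y*(102 - 48*m) + 36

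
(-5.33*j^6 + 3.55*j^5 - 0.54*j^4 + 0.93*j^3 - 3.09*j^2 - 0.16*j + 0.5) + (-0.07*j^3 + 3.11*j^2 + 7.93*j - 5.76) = -5.33*j^6 + 3.55*j^5 - 0.54*j^4 + 0.86*j^3 + 0.02*j^2 + 7.77*j - 5.26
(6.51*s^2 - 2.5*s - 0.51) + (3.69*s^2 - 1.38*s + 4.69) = 10.2*s^2 - 3.88*s + 4.18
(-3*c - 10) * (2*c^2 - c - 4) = -6*c^3 - 17*c^2 + 22*c + 40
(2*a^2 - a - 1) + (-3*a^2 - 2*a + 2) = -a^2 - 3*a + 1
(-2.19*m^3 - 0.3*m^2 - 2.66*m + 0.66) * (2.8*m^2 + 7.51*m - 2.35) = -6.132*m^5 - 17.2869*m^4 - 4.5545*m^3 - 17.4236*m^2 + 11.2076*m - 1.551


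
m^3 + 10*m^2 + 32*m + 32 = (m + 2)*(m + 4)^2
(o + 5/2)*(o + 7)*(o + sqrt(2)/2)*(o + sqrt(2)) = o^4 + 3*sqrt(2)*o^3/2 + 19*o^3/2 + 37*o^2/2 + 57*sqrt(2)*o^2/4 + 19*o/2 + 105*sqrt(2)*o/4 + 35/2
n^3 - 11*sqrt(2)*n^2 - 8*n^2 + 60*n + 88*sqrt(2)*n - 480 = (n - 8)*(n - 6*sqrt(2))*(n - 5*sqrt(2))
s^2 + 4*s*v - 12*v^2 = (s - 2*v)*(s + 6*v)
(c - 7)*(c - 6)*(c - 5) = c^3 - 18*c^2 + 107*c - 210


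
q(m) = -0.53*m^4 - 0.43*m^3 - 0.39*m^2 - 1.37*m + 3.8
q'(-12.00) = 3485.59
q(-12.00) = -10282.96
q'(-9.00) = 1446.64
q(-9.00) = -3179.32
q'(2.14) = -29.72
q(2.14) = -16.25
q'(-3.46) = 73.70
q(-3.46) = -54.28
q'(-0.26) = -1.22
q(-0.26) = 4.13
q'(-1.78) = 7.89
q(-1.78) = 2.11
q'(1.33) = -9.68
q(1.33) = -1.38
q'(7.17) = -854.72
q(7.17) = -1585.29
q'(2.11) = -28.67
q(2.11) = -15.37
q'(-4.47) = 165.69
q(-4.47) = -171.06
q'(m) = -2.12*m^3 - 1.29*m^2 - 0.78*m - 1.37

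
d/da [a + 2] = 1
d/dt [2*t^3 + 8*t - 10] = 6*t^2 + 8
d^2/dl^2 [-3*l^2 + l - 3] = -6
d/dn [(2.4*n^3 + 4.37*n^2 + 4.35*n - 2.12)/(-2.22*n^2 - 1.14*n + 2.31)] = (-5.328*n^4 - 5.472*n^3 + 21.3072*n^2 + 10.7766*n + 7.6317)/(4.9284*n^4 + 5.0616*n^3 - 8.9568*n^2 - 5.2668*n + 5.3361)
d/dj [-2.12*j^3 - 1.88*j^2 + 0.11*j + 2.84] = -6.36*j^2 - 3.76*j + 0.11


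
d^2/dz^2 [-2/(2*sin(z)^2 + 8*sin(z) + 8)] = 2*(2*sin(z)^2 - 2*sin(z) - 3)/(sin(z) + 2)^4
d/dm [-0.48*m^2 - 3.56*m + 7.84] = -0.96*m - 3.56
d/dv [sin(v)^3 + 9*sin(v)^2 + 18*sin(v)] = 3*(sin(v)^2 + 6*sin(v) + 6)*cos(v)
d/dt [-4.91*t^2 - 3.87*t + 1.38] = -9.82*t - 3.87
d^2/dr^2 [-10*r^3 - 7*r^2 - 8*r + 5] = -60*r - 14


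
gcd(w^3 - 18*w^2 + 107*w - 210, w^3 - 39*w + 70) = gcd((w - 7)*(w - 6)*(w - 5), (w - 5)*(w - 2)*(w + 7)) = w - 5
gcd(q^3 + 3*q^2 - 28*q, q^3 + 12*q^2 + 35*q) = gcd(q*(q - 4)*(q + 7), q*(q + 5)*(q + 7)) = q^2 + 7*q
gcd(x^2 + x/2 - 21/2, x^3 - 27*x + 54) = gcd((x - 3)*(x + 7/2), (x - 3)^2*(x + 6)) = x - 3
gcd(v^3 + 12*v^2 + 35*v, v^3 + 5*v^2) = v^2 + 5*v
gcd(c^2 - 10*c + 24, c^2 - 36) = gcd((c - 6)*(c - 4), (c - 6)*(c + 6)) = c - 6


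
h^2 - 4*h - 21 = (h - 7)*(h + 3)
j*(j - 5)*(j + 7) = j^3 + 2*j^2 - 35*j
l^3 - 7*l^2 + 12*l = l*(l - 4)*(l - 3)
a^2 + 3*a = a*(a + 3)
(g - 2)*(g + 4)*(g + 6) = g^3 + 8*g^2 + 4*g - 48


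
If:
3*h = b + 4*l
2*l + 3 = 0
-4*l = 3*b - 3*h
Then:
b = 0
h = -2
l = -3/2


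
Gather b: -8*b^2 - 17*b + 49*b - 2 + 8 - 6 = -8*b^2 + 32*b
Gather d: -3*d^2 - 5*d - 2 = -3*d^2 - 5*d - 2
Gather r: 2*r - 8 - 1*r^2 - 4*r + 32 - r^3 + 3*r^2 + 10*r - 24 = -r^3 + 2*r^2 + 8*r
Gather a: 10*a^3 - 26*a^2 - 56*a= 10*a^3 - 26*a^2 - 56*a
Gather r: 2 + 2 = 4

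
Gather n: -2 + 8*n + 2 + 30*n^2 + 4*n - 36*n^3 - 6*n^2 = -36*n^3 + 24*n^2 + 12*n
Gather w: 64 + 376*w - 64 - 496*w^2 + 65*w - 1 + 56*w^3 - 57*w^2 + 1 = 56*w^3 - 553*w^2 + 441*w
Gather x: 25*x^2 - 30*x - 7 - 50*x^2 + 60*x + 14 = -25*x^2 + 30*x + 7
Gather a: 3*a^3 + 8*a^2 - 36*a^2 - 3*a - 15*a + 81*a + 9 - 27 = 3*a^3 - 28*a^2 + 63*a - 18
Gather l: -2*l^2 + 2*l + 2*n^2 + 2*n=-2*l^2 + 2*l + 2*n^2 + 2*n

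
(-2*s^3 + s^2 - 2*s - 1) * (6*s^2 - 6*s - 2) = -12*s^5 + 18*s^4 - 14*s^3 + 4*s^2 + 10*s + 2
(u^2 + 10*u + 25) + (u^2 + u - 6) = 2*u^2 + 11*u + 19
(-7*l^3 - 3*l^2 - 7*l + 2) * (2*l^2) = -14*l^5 - 6*l^4 - 14*l^3 + 4*l^2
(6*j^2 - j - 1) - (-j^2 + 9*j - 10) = 7*j^2 - 10*j + 9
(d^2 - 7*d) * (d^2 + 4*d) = d^4 - 3*d^3 - 28*d^2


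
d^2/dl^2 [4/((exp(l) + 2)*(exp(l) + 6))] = 16*(exp(3*l) + 6*exp(2*l) + 4*exp(l) - 24)*exp(l)/(exp(6*l) + 24*exp(5*l) + 228*exp(4*l) + 1088*exp(3*l) + 2736*exp(2*l) + 3456*exp(l) + 1728)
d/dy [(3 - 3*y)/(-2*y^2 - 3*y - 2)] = 3*(-2*y^2 + 4*y + 5)/(4*y^4 + 12*y^3 + 17*y^2 + 12*y + 4)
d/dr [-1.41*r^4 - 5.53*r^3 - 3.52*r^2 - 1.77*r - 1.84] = -5.64*r^3 - 16.59*r^2 - 7.04*r - 1.77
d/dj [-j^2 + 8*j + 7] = 8 - 2*j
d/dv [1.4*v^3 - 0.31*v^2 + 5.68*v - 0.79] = 4.2*v^2 - 0.62*v + 5.68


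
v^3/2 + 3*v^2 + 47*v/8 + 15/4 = (v/2 + 1)*(v + 3/2)*(v + 5/2)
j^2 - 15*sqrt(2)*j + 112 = (j - 8*sqrt(2))*(j - 7*sqrt(2))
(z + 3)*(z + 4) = z^2 + 7*z + 12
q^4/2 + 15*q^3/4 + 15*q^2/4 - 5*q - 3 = (q/2 + 1)*(q - 1)*(q + 1/2)*(q + 6)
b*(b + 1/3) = b^2 + b/3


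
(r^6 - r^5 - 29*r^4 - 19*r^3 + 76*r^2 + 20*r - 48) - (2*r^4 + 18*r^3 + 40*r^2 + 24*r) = r^6 - r^5 - 31*r^4 - 37*r^3 + 36*r^2 - 4*r - 48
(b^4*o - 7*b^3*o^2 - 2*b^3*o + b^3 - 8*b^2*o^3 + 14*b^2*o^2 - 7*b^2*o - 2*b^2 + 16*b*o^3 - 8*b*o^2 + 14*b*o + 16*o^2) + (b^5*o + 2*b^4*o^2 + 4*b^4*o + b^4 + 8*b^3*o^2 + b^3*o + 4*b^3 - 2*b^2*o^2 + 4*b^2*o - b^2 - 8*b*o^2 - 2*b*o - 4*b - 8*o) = b^5*o + 2*b^4*o^2 + 5*b^4*o + b^4 + b^3*o^2 - b^3*o + 5*b^3 - 8*b^2*o^3 + 12*b^2*o^2 - 3*b^2*o - 3*b^2 + 16*b*o^3 - 16*b*o^2 + 12*b*o - 4*b + 16*o^2 - 8*o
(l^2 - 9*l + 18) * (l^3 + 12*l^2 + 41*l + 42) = l^5 + 3*l^4 - 49*l^3 - 111*l^2 + 360*l + 756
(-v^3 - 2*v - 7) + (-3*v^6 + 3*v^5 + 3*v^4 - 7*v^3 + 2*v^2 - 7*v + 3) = -3*v^6 + 3*v^5 + 3*v^4 - 8*v^3 + 2*v^2 - 9*v - 4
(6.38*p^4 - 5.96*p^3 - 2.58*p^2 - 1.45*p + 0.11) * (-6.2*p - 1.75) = -39.556*p^5 + 25.787*p^4 + 26.426*p^3 + 13.505*p^2 + 1.8555*p - 0.1925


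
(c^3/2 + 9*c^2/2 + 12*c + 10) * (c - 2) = c^4/2 + 7*c^3/2 + 3*c^2 - 14*c - 20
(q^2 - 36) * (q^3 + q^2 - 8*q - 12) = q^5 + q^4 - 44*q^3 - 48*q^2 + 288*q + 432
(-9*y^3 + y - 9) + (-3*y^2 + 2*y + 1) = -9*y^3 - 3*y^2 + 3*y - 8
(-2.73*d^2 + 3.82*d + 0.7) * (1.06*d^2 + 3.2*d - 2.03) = -2.8938*d^4 - 4.6868*d^3 + 18.5079*d^2 - 5.5146*d - 1.421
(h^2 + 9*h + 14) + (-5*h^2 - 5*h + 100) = -4*h^2 + 4*h + 114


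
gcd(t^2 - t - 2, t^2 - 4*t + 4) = t - 2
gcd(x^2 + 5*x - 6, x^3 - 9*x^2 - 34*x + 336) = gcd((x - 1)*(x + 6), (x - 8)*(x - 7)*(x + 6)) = x + 6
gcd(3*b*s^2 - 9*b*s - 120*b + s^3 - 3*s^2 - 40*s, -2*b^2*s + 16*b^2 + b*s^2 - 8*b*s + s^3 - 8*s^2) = s - 8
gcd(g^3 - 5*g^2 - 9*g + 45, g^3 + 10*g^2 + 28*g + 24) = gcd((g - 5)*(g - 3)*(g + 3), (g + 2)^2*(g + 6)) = 1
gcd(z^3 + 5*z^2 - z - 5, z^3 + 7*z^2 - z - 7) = z^2 - 1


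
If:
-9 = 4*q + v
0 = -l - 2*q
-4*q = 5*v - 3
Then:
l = 6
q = -3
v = 3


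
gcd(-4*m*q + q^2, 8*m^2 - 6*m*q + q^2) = -4*m + q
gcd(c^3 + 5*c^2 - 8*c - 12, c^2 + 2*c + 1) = c + 1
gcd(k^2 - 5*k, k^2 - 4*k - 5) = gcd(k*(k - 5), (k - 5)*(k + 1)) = k - 5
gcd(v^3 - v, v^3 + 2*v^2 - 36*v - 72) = 1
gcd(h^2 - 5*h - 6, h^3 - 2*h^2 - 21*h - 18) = h^2 - 5*h - 6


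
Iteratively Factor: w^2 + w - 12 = (w + 4)*(w - 3)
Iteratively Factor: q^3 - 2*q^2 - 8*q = (q)*(q^2 - 2*q - 8) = q*(q - 4)*(q + 2)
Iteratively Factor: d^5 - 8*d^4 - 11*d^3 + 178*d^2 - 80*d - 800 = (d - 5)*(d^4 - 3*d^3 - 26*d^2 + 48*d + 160) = (d - 5)*(d + 4)*(d^3 - 7*d^2 + 2*d + 40) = (d - 5)*(d - 4)*(d + 4)*(d^2 - 3*d - 10) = (d - 5)*(d - 4)*(d + 2)*(d + 4)*(d - 5)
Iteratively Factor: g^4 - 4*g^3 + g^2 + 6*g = (g - 3)*(g^3 - g^2 - 2*g) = g*(g - 3)*(g^2 - g - 2) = g*(g - 3)*(g - 2)*(g + 1)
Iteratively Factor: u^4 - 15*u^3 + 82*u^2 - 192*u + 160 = (u - 4)*(u^3 - 11*u^2 + 38*u - 40) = (u - 4)*(u - 2)*(u^2 - 9*u + 20) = (u - 4)^2*(u - 2)*(u - 5)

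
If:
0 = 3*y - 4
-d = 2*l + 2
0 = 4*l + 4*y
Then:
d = 2/3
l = -4/3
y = 4/3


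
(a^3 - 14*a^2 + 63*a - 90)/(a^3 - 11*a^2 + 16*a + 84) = (a^2 - 8*a + 15)/(a^2 - 5*a - 14)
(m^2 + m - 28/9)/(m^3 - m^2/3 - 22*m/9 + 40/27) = 3*(3*m + 7)/(9*m^2 + 9*m - 10)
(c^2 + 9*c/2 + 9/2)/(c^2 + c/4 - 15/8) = 4*(c + 3)/(4*c - 5)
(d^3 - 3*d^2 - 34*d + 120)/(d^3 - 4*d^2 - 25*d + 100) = (d + 6)/(d + 5)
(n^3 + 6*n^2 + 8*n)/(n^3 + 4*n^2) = (n + 2)/n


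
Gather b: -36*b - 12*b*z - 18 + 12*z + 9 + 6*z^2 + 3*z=b*(-12*z - 36) + 6*z^2 + 15*z - 9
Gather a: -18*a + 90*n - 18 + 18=-18*a + 90*n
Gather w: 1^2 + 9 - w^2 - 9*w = -w^2 - 9*w + 10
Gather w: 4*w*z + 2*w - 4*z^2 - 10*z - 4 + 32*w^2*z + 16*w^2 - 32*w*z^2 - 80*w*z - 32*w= w^2*(32*z + 16) + w*(-32*z^2 - 76*z - 30) - 4*z^2 - 10*z - 4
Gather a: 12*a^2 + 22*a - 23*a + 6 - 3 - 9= 12*a^2 - a - 6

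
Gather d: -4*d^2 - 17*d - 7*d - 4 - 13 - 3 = -4*d^2 - 24*d - 20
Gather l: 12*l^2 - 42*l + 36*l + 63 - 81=12*l^2 - 6*l - 18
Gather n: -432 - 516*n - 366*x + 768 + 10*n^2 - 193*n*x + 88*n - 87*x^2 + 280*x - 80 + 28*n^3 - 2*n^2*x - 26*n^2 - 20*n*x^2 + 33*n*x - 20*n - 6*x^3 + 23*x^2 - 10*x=28*n^3 + n^2*(-2*x - 16) + n*(-20*x^2 - 160*x - 448) - 6*x^3 - 64*x^2 - 96*x + 256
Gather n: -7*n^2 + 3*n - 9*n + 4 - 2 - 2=-7*n^2 - 6*n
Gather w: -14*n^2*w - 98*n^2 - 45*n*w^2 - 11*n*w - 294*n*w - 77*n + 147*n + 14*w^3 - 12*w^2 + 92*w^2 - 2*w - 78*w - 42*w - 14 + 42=-98*n^2 + 70*n + 14*w^3 + w^2*(80 - 45*n) + w*(-14*n^2 - 305*n - 122) + 28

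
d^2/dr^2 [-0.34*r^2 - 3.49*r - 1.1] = -0.680000000000000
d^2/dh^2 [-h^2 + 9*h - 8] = -2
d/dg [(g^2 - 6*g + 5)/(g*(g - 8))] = 2*(-g^2 - 5*g + 20)/(g^2*(g^2 - 16*g + 64))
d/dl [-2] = 0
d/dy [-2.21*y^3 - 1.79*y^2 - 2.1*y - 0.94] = -6.63*y^2 - 3.58*y - 2.1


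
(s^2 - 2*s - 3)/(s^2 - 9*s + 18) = (s + 1)/(s - 6)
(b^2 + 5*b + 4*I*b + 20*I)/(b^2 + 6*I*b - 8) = (b + 5)/(b + 2*I)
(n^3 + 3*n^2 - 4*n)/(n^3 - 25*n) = (n^2 + 3*n - 4)/(n^2 - 25)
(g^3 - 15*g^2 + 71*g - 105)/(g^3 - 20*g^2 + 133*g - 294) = (g^2 - 8*g + 15)/(g^2 - 13*g + 42)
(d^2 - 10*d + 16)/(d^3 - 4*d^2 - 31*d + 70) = (d - 8)/(d^2 - 2*d - 35)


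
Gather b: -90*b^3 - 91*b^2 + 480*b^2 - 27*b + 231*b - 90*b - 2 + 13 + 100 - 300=-90*b^3 + 389*b^2 + 114*b - 189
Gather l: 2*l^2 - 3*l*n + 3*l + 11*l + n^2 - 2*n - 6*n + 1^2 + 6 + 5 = 2*l^2 + l*(14 - 3*n) + n^2 - 8*n + 12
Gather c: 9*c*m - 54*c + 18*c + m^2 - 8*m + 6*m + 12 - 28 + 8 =c*(9*m - 36) + m^2 - 2*m - 8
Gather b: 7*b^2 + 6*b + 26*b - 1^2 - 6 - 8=7*b^2 + 32*b - 15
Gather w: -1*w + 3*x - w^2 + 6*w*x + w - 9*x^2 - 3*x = -w^2 + 6*w*x - 9*x^2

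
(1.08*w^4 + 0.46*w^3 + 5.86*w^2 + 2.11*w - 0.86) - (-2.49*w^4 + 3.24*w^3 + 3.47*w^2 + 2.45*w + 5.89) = 3.57*w^4 - 2.78*w^3 + 2.39*w^2 - 0.34*w - 6.75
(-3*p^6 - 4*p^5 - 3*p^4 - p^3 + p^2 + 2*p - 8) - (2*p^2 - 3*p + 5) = -3*p^6 - 4*p^5 - 3*p^4 - p^3 - p^2 + 5*p - 13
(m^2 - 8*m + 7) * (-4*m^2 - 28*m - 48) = -4*m^4 + 4*m^3 + 148*m^2 + 188*m - 336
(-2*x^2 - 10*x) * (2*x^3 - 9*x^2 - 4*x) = -4*x^5 - 2*x^4 + 98*x^3 + 40*x^2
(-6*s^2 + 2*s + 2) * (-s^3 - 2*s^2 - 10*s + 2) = 6*s^5 + 10*s^4 + 54*s^3 - 36*s^2 - 16*s + 4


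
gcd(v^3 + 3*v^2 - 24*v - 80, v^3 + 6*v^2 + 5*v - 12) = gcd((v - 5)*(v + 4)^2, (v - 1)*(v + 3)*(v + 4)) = v + 4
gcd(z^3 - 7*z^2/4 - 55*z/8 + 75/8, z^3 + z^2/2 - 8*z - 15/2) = z^2 - z/2 - 15/2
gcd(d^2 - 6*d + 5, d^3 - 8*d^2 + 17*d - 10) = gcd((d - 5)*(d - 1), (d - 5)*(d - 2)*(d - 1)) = d^2 - 6*d + 5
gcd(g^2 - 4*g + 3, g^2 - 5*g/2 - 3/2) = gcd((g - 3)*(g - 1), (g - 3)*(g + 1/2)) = g - 3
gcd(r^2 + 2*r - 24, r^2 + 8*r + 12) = r + 6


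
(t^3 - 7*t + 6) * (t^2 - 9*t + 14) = t^5 - 9*t^4 + 7*t^3 + 69*t^2 - 152*t + 84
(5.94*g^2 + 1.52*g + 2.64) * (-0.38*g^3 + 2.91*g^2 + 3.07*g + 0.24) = -2.2572*g^5 + 16.7078*g^4 + 21.6558*g^3 + 13.7744*g^2 + 8.4696*g + 0.6336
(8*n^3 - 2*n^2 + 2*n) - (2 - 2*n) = 8*n^3 - 2*n^2 + 4*n - 2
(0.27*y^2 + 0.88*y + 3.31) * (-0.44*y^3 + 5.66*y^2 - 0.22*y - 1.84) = -0.1188*y^5 + 1.141*y^4 + 3.465*y^3 + 18.0442*y^2 - 2.3474*y - 6.0904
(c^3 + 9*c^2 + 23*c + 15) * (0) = 0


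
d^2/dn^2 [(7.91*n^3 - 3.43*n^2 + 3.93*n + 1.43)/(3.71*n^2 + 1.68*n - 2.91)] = (-1.13686837721616e-13*n^5 + 1.13686837721616e-13*n^4 + 366.387504*n^3 - 336.110208*n^2 + 709.945488*n + 19.283712)/(51.064811*n^6 + 69.371064*n^5 - 88.747281*n^4 - 104.083056*n^3 + 69.610401*n^2 + 42.679224*n - 24.642171)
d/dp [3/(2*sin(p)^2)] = -3*cos(p)/sin(p)^3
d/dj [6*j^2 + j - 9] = 12*j + 1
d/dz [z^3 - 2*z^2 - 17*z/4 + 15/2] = 3*z^2 - 4*z - 17/4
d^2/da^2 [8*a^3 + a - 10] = 48*a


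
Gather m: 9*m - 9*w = 9*m - 9*w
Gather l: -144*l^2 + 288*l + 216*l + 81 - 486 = -144*l^2 + 504*l - 405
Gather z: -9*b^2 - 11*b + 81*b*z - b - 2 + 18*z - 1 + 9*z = -9*b^2 - 12*b + z*(81*b + 27) - 3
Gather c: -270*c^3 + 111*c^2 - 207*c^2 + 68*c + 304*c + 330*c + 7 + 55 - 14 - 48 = -270*c^3 - 96*c^2 + 702*c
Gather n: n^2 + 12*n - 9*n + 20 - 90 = n^2 + 3*n - 70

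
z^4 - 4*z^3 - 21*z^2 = z^2*(z - 7)*(z + 3)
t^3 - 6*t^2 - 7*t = t*(t - 7)*(t + 1)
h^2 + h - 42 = (h - 6)*(h + 7)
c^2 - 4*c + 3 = (c - 3)*(c - 1)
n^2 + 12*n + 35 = (n + 5)*(n + 7)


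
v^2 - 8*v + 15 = (v - 5)*(v - 3)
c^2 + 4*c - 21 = (c - 3)*(c + 7)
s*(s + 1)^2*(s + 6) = s^4 + 8*s^3 + 13*s^2 + 6*s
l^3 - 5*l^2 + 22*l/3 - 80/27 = (l - 8/3)*(l - 5/3)*(l - 2/3)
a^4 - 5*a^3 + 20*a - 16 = (a - 4)*(a - 2)*(a - 1)*(a + 2)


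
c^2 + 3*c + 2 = (c + 1)*(c + 2)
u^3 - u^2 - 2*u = u*(u - 2)*(u + 1)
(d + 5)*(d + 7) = d^2 + 12*d + 35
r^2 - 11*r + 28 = (r - 7)*(r - 4)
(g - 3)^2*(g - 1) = g^3 - 7*g^2 + 15*g - 9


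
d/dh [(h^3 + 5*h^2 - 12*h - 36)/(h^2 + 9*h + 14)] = (h^2 + 14*h + 39)/(h^2 + 14*h + 49)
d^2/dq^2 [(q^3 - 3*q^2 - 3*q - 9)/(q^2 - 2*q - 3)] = 4*(-q^3 - 18*q^2 + 27*q - 36)/(q^6 - 6*q^5 + 3*q^4 + 28*q^3 - 9*q^2 - 54*q - 27)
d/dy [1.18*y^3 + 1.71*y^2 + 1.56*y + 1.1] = 3.54*y^2 + 3.42*y + 1.56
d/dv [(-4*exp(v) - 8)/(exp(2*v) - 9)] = 4*(2*(exp(v) + 2)*exp(v) - exp(2*v) + 9)*exp(v)/(exp(2*v) - 9)^2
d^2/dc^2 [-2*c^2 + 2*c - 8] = -4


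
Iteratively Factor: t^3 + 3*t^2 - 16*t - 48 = (t + 3)*(t^2 - 16) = (t - 4)*(t + 3)*(t + 4)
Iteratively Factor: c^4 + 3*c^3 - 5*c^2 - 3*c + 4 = (c + 1)*(c^3 + 2*c^2 - 7*c + 4) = (c - 1)*(c + 1)*(c^2 + 3*c - 4) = (c - 1)^2*(c + 1)*(c + 4)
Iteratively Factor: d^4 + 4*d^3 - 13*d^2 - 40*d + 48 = (d + 4)*(d^3 - 13*d + 12) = (d - 3)*(d + 4)*(d^2 + 3*d - 4) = (d - 3)*(d + 4)^2*(d - 1)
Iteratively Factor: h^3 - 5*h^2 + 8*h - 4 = (h - 2)*(h^2 - 3*h + 2) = (h - 2)^2*(h - 1)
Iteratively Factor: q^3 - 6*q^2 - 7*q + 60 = (q + 3)*(q^2 - 9*q + 20) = (q - 4)*(q + 3)*(q - 5)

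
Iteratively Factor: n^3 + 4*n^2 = (n)*(n^2 + 4*n) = n^2*(n + 4)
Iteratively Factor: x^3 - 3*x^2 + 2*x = (x)*(x^2 - 3*x + 2) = x*(x - 1)*(x - 2)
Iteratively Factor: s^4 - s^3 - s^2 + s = (s - 1)*(s^3 - s) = (s - 1)^2*(s^2 + s) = (s - 1)^2*(s + 1)*(s)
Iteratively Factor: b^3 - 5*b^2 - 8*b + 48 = (b - 4)*(b^2 - b - 12) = (b - 4)^2*(b + 3)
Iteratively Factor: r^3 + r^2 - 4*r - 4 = (r - 2)*(r^2 + 3*r + 2) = (r - 2)*(r + 2)*(r + 1)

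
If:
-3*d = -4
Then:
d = 4/3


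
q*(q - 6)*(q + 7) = q^3 + q^2 - 42*q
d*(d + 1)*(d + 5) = d^3 + 6*d^2 + 5*d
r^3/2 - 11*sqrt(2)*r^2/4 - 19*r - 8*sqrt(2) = (r/2 + sqrt(2))*(r - 8*sqrt(2))*(r + sqrt(2)/2)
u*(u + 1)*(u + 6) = u^3 + 7*u^2 + 6*u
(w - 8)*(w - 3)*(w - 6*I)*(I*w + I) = I*w^4 + 6*w^3 - 10*I*w^3 - 60*w^2 + 13*I*w^2 + 78*w + 24*I*w + 144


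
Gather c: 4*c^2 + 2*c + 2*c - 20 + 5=4*c^2 + 4*c - 15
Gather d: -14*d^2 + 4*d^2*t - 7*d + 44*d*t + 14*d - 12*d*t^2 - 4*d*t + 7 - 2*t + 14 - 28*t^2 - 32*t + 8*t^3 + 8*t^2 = d^2*(4*t - 14) + d*(-12*t^2 + 40*t + 7) + 8*t^3 - 20*t^2 - 34*t + 21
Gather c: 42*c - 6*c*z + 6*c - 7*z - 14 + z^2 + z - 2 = c*(48 - 6*z) + z^2 - 6*z - 16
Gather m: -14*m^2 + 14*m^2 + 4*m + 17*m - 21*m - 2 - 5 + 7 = 0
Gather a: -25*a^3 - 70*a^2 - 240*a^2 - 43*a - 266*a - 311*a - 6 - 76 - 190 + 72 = -25*a^3 - 310*a^2 - 620*a - 200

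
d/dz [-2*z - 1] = -2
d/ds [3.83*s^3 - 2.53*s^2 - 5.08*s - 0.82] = 11.49*s^2 - 5.06*s - 5.08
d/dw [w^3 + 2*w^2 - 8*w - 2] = 3*w^2 + 4*w - 8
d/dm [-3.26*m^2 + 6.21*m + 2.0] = 6.21 - 6.52*m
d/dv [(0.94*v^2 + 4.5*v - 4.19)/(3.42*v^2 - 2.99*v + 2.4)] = (-18.2006*v^2 + 33.1716*v - 1.7281)/(11.6964*v^4 - 20.4516*v^3 + 25.3561*v^2 - 14.352*v + 5.76)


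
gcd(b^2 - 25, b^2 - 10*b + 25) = b - 5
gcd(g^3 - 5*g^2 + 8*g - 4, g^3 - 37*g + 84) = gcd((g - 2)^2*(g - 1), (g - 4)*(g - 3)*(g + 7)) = 1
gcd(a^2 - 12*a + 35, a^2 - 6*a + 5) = a - 5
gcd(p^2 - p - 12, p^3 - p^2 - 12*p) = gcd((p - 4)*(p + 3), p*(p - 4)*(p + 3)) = p^2 - p - 12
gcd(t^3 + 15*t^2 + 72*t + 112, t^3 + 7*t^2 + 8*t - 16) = t^2 + 8*t + 16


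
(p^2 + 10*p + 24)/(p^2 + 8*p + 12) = (p + 4)/(p + 2)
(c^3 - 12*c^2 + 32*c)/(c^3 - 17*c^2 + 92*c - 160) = c/(c - 5)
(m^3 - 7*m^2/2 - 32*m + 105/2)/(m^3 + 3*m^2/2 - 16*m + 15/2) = (2*m^2 - 17*m + 21)/(2*m^2 - 7*m + 3)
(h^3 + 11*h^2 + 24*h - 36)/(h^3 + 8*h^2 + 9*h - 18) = (h + 6)/(h + 3)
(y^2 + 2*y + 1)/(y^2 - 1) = (y + 1)/(y - 1)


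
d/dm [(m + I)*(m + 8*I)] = 2*m + 9*I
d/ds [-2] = 0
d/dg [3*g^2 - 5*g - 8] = 6*g - 5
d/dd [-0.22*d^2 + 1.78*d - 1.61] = 1.78 - 0.44*d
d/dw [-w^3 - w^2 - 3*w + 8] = -3*w^2 - 2*w - 3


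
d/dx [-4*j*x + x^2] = -4*j + 2*x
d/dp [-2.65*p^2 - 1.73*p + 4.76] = -5.3*p - 1.73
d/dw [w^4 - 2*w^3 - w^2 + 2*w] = 4*w^3 - 6*w^2 - 2*w + 2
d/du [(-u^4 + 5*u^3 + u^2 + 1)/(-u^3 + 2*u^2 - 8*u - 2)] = (u^6 - 4*u^5 + 35*u^4 - 72*u^3 - 35*u^2 - 8*u + 8)/(u^6 - 4*u^5 + 20*u^4 - 28*u^3 + 56*u^2 + 32*u + 4)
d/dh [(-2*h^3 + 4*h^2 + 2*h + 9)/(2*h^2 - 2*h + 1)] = 2*(-2*h^4 + 4*h^3 - 9*h^2 - 14*h + 10)/(4*h^4 - 8*h^3 + 8*h^2 - 4*h + 1)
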